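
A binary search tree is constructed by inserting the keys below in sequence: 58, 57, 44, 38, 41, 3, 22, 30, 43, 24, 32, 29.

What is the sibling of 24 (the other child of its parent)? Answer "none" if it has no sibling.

32

Insert 58: tree is empty, so 58 becomes the root.
Insert 57: 57 < 58 → go left. Place as left child of 58.
Insert 44: 44 < 58 → go left; 44 < 57 → go left. Place as left child of 57.
Insert 38: 38 < 58 → go left; 38 < 57 → go left; 38 < 44 → go left. Place as left child of 44.
Insert 41: 41 < 58 → go left; 41 < 57 → go left; 41 < 44 → go left; 41 > 38 → go right. Place as right child of 38.
Insert 3: 3 < 58 → go left; 3 < 57 → go left; 3 < 44 → go left; 3 < 38 → go left. Place as left child of 38.
Insert 22: 22 < 58 → go left; 22 < 57 → go left; 22 < 44 → go left; 22 < 38 → go left; 22 > 3 → go right. Place as right child of 3.
Insert 30: 30 < 58 → go left; 30 < 57 → go left; 30 < 44 → go left; 30 < 38 → go left; 30 > 3 → go right; 30 > 22 → go right. Place as right child of 22.
Insert 43: 43 < 58 → go left; 43 < 57 → go left; 43 < 44 → go left; 43 > 38 → go right; 43 > 41 → go right. Place as right child of 41.
Insert 24: 24 < 58 → go left; 24 < 57 → go left; 24 < 44 → go left; 24 < 38 → go left; 24 > 3 → go right; 24 > 22 → go right; 24 < 30 → go left. Place as left child of 30.
Insert 32: 32 < 58 → go left; 32 < 57 → go left; 32 < 44 → go left; 32 < 38 → go left; 32 > 3 → go right; 32 > 22 → go right; 32 > 30 → go right. Place as right child of 30.
Insert 29: 29 < 58 → go left; 29 < 57 → go left; 29 < 44 → go left; 29 < 38 → go left; 29 > 3 → go right; 29 > 22 → go right; 29 < 30 → go left; 29 > 24 → go right. Place as right child of 24.

24's parent is 30; the other child of 30 is 32.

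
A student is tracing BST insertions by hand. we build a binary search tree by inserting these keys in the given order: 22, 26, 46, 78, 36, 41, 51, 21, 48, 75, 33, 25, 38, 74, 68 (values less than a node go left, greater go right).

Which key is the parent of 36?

46

22: root
26: right child of 22 (depth 1)
46: right child of 26 (depth 2)
78: right child of 46 (depth 3)
36: left child of 46 (depth 3)
41: right child of 36 (depth 4)
51: left child of 78 (depth 4)
21: left child of 22 (depth 1)
48: left child of 51 (depth 5)
75: right child of 51 (depth 5)
33: left child of 36 (depth 4)
25: left child of 26 (depth 2)
38: left child of 41 (depth 5)
74: left child of 75 (depth 6)
68: left child of 74 (depth 7)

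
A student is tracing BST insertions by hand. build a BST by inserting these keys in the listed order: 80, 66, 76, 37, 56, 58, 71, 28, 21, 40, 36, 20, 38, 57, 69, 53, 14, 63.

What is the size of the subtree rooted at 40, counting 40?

Resulting structure (node: left, right):
  80: L=66, R=–
  66: L=37, R=76
  76: L=71, R=–
  37: L=28, R=56
  56: L=40, R=58
  58: L=57, R=63
  71: L=69, R=–
  28: L=21, R=36
  21: L=20, R=–
  40: L=38, R=53
  36: L=–, R=–
  20: L=14, R=–
  38: L=–, R=–
  57: L=–, R=–
  69: L=–, R=–
  53: L=–, R=–
  14: L=–, R=–
  63: L=–, R=–

Subtree rooted at 40 contains: 40, 38, 53 — 3 nodes.

3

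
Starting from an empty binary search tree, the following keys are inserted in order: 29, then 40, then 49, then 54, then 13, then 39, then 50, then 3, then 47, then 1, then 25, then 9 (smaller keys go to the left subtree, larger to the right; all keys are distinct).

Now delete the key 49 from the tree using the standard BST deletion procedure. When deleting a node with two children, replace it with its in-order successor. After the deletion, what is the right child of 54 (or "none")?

29: root
40: right child of 29 (depth 1)
49: right child of 40 (depth 2)
54: right child of 49 (depth 3)
13: left child of 29 (depth 1)
39: left child of 40 (depth 2)
50: left child of 54 (depth 4)
3: left child of 13 (depth 2)
47: left child of 49 (depth 3)
1: left child of 3 (depth 3)
25: right child of 13 (depth 2)
9: right child of 3 (depth 3)

Delete 49 (two children — replace with in-order successor).
After deletion, 54's right child: none.

none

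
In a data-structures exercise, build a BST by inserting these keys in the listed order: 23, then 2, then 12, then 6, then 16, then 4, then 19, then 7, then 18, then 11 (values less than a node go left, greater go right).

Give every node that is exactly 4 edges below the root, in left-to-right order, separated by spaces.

23: root
2: left child of 23 (depth 1)
12: right child of 2 (depth 2)
6: left child of 12 (depth 3)
16: right child of 12 (depth 3)
4: left child of 6 (depth 4)
19: right child of 16 (depth 4)
7: right child of 6 (depth 4)
18: left child of 19 (depth 5)
11: right child of 7 (depth 5)

4 7 19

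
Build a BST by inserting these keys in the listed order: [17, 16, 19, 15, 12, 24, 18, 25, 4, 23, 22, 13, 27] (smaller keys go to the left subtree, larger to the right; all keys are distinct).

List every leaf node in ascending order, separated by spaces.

17: root
16: left child of 17 (depth 1)
19: right child of 17 (depth 1)
15: left child of 16 (depth 2)
12: left child of 15 (depth 3)
24: right child of 19 (depth 2)
18: left child of 19 (depth 2)
25: right child of 24 (depth 3)
4: left child of 12 (depth 4)
23: left child of 24 (depth 3)
22: left child of 23 (depth 4)
13: right child of 12 (depth 4)
27: right child of 25 (depth 4)

4 13 18 22 27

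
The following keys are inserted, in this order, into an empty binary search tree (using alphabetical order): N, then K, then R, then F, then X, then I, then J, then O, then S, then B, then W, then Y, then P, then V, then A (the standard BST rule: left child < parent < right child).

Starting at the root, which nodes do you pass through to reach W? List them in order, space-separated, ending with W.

Resulting structure (node: left, right):
  N: L=K, R=R
  K: L=F, R=–
  R: L=O, R=X
  F: L=B, R=I
  X: L=S, R=Y
  I: L=–, R=J
  J: L=–, R=–
  O: L=–, R=P
  S: L=–, R=W
  B: L=A, R=–
  W: L=V, R=–
  Y: L=–, R=–
  P: L=–, R=–
  V: L=–, R=–
  A: L=–, R=–

N R X S W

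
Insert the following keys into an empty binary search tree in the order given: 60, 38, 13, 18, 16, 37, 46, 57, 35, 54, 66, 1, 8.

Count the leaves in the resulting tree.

Insert 60: tree is empty, so 60 becomes the root.
Insert 38: 38 < 60 → go left. Place as left child of 60.
Insert 13: 13 < 60 → go left; 13 < 38 → go left. Place as left child of 38.
Insert 18: 18 < 60 → go left; 18 < 38 → go left; 18 > 13 → go right. Place as right child of 13.
Insert 16: 16 < 60 → go left; 16 < 38 → go left; 16 > 13 → go right; 16 < 18 → go left. Place as left child of 18.
Insert 37: 37 < 60 → go left; 37 < 38 → go left; 37 > 13 → go right; 37 > 18 → go right. Place as right child of 18.
Insert 46: 46 < 60 → go left; 46 > 38 → go right. Place as right child of 38.
Insert 57: 57 < 60 → go left; 57 > 38 → go right; 57 > 46 → go right. Place as right child of 46.
Insert 35: 35 < 60 → go left; 35 < 38 → go left; 35 > 13 → go right; 35 > 18 → go right; 35 < 37 → go left. Place as left child of 37.
Insert 54: 54 < 60 → go left; 54 > 38 → go right; 54 > 46 → go right; 54 < 57 → go left. Place as left child of 57.
Insert 66: 66 > 60 → go right. Place as right child of 60.
Insert 1: 1 < 60 → go left; 1 < 38 → go left; 1 < 13 → go left. Place as left child of 13.
Insert 8: 8 < 60 → go left; 8 < 38 → go left; 8 < 13 → go left; 8 > 1 → go right. Place as right child of 1.

Leaves: 8, 16, 35, 54, 66 — 5 in total.

5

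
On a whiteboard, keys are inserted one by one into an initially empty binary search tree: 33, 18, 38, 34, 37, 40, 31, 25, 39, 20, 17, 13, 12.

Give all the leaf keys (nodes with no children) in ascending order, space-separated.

12 20 37 39

Resulting structure (node: left, right):
  33: L=18, R=38
  18: L=17, R=31
  38: L=34, R=40
  34: L=–, R=37
  37: L=–, R=–
  40: L=39, R=–
  31: L=25, R=–
  25: L=20, R=–
  39: L=–, R=–
  20: L=–, R=–
  17: L=13, R=–
  13: L=12, R=–
  12: L=–, R=–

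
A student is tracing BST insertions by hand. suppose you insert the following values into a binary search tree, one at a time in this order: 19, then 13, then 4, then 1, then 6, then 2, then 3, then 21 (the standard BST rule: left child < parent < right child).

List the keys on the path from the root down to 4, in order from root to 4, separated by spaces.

19 13 4

Resulting structure (node: left, right):
  19: L=13, R=21
  13: L=4, R=–
  4: L=1, R=6
  1: L=–, R=2
  6: L=–, R=–
  2: L=–, R=3
  3: L=–, R=–
  21: L=–, R=–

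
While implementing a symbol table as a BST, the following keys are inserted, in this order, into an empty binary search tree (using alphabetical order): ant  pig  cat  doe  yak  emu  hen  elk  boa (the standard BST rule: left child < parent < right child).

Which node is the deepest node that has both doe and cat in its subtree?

cat

Insert ant: tree is empty, so ant becomes the root.
Insert pig: pig > ant → go right. Place as right child of ant.
Insert cat: cat > ant → go right; cat < pig → go left. Place as left child of pig.
Insert doe: doe > ant → go right; doe < pig → go left; doe > cat → go right. Place as right child of cat.
Insert yak: yak > ant → go right; yak > pig → go right. Place as right child of pig.
Insert emu: emu > ant → go right; emu < pig → go left; emu > cat → go right; emu > doe → go right. Place as right child of doe.
Insert hen: hen > ant → go right; hen < pig → go left; hen > cat → go right; hen > doe → go right; hen > emu → go right. Place as right child of emu.
Insert elk: elk > ant → go right; elk < pig → go left; elk > cat → go right; elk > doe → go right; elk < emu → go left. Place as left child of emu.
Insert boa: boa > ant → go right; boa < pig → go left; boa < cat → go left. Place as left child of cat.

Path to doe: ant → pig → cat → doe
Path to cat: ant → pig → cat
cat lies on both paths and is an ancestor of the other node.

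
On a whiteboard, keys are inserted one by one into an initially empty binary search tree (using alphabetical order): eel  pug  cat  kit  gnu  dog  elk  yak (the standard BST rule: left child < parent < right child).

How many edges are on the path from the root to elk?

eel: root
pug: right child of eel (depth 1)
cat: left child of eel (depth 1)
kit: left child of pug (depth 2)
gnu: left child of kit (depth 3)
dog: right child of cat (depth 2)
elk: left child of gnu (depth 4)
yak: right child of pug (depth 2)

Path to elk: eel → pug → kit → gnu → elk, which is 4 edges.

4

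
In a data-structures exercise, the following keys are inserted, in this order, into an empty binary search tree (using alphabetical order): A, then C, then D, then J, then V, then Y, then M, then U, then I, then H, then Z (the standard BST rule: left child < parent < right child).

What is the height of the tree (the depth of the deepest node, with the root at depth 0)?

6

A: root
C: right child of A (depth 1)
D: right child of C (depth 2)
J: right child of D (depth 3)
V: right child of J (depth 4)
Y: right child of V (depth 5)
M: left child of V (depth 5)
U: right child of M (depth 6)
I: left child of J (depth 4)
H: left child of I (depth 5)
Z: right child of Y (depth 6)

The deepest node is U at depth 6.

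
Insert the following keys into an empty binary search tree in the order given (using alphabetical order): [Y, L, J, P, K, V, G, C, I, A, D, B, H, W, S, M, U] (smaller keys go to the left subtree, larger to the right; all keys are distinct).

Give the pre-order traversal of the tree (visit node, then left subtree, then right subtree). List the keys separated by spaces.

Y L J G C A B D I H K P M V S U W

Resulting structure (node: left, right):
  Y: L=L, R=–
  L: L=J, R=P
  J: L=G, R=K
  P: L=M, R=V
  K: L=–, R=–
  V: L=S, R=W
  G: L=C, R=I
  C: L=A, R=D
  I: L=H, R=–
  A: L=–, R=B
  D: L=–, R=–
  B: L=–, R=–
  H: L=–, R=–
  W: L=–, R=–
  S: L=–, R=U
  M: L=–, R=–
  U: L=–, R=–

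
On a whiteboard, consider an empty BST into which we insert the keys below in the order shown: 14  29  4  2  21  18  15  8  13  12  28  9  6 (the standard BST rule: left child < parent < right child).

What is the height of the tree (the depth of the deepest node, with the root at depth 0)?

5

14: root
29: right child of 14 (depth 1)
4: left child of 14 (depth 1)
2: left child of 4 (depth 2)
21: left child of 29 (depth 2)
18: left child of 21 (depth 3)
15: left child of 18 (depth 4)
8: right child of 4 (depth 2)
13: right child of 8 (depth 3)
12: left child of 13 (depth 4)
28: right child of 21 (depth 3)
9: left child of 12 (depth 5)
6: left child of 8 (depth 3)

The deepest node is 9 at depth 5.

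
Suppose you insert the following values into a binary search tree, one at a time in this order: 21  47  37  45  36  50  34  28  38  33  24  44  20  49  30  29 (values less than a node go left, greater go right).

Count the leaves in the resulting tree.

21: root
47: right child of 21 (depth 1)
37: left child of 47 (depth 2)
45: right child of 37 (depth 3)
36: left child of 37 (depth 3)
50: right child of 47 (depth 2)
34: left child of 36 (depth 4)
28: left child of 34 (depth 5)
38: left child of 45 (depth 4)
33: right child of 28 (depth 6)
24: left child of 28 (depth 6)
44: right child of 38 (depth 5)
20: left child of 21 (depth 1)
49: left child of 50 (depth 3)
30: left child of 33 (depth 7)
29: left child of 30 (depth 8)

Leaves: 20, 24, 29, 44, 49 — 5 in total.

5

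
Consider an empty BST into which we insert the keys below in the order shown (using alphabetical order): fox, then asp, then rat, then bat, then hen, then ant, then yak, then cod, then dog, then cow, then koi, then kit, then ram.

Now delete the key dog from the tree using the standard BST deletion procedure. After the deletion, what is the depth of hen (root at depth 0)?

fox: root
asp: left child of fox (depth 1)
rat: right child of fox (depth 1)
bat: right child of asp (depth 2)
hen: left child of rat (depth 2)
ant: left child of asp (depth 2)
yak: right child of rat (depth 2)
cod: right child of bat (depth 3)
dog: right child of cod (depth 4)
cow: left child of dog (depth 5)
koi: right child of hen (depth 3)
kit: left child of koi (depth 4)
ram: right child of koi (depth 4)

Delete dog (at most one child — splice it out).
After deletion, path to hen: fox → rat → hen.

2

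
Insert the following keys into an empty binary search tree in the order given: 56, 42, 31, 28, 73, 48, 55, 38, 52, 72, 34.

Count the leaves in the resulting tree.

4

Insert 56: tree is empty, so 56 becomes the root.
Insert 42: 42 < 56 → go left. Place as left child of 56.
Insert 31: 31 < 56 → go left; 31 < 42 → go left. Place as left child of 42.
Insert 28: 28 < 56 → go left; 28 < 42 → go left; 28 < 31 → go left. Place as left child of 31.
Insert 73: 73 > 56 → go right. Place as right child of 56.
Insert 48: 48 < 56 → go left; 48 > 42 → go right. Place as right child of 42.
Insert 55: 55 < 56 → go left; 55 > 42 → go right; 55 > 48 → go right. Place as right child of 48.
Insert 38: 38 < 56 → go left; 38 < 42 → go left; 38 > 31 → go right. Place as right child of 31.
Insert 52: 52 < 56 → go left; 52 > 42 → go right; 52 > 48 → go right; 52 < 55 → go left. Place as left child of 55.
Insert 72: 72 > 56 → go right; 72 < 73 → go left. Place as left child of 73.
Insert 34: 34 < 56 → go left; 34 < 42 → go left; 34 > 31 → go right; 34 < 38 → go left. Place as left child of 38.

Leaves: 28, 34, 52, 72 — 4 in total.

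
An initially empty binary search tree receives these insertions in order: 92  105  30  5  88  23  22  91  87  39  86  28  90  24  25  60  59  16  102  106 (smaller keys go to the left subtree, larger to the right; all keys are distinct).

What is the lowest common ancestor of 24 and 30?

92: root
105: right child of 92 (depth 1)
30: left child of 92 (depth 1)
5: left child of 30 (depth 2)
88: right child of 30 (depth 2)
23: right child of 5 (depth 3)
22: left child of 23 (depth 4)
91: right child of 88 (depth 3)
87: left child of 88 (depth 3)
39: left child of 87 (depth 4)
86: right child of 39 (depth 5)
28: right child of 23 (depth 4)
90: left child of 91 (depth 4)
24: left child of 28 (depth 5)
25: right child of 24 (depth 6)
60: left child of 86 (depth 6)
59: left child of 60 (depth 7)
16: left child of 22 (depth 5)
102: left child of 105 (depth 2)
106: right child of 105 (depth 2)

Path to 24: 92 → 30 → 5 → 23 → 28 → 24
Path to 30: 92 → 30
30 lies on both paths and is an ancestor of the other node.

30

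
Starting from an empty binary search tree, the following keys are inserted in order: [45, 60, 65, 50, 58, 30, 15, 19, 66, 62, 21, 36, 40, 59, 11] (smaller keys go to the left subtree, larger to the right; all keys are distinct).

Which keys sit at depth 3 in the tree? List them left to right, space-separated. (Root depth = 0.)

45: root
60: right child of 45 (depth 1)
65: right child of 60 (depth 2)
50: left child of 60 (depth 2)
58: right child of 50 (depth 3)
30: left child of 45 (depth 1)
15: left child of 30 (depth 2)
19: right child of 15 (depth 3)
66: right child of 65 (depth 3)
62: left child of 65 (depth 3)
21: right child of 19 (depth 4)
36: right child of 30 (depth 2)
40: right child of 36 (depth 3)
59: right child of 58 (depth 4)
11: left child of 15 (depth 3)

11 19 40 58 62 66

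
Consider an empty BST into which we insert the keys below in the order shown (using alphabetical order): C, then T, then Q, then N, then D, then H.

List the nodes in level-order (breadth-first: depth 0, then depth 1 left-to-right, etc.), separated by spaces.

C T Q N D H

Insert C: tree is empty, so C becomes the root.
Insert T: T > C → go right. Place as right child of C.
Insert Q: Q > C → go right; Q < T → go left. Place as left child of T.
Insert N: N > C → go right; N < T → go left; N < Q → go left. Place as left child of Q.
Insert D: D > C → go right; D < T → go left; D < Q → go left; D < N → go left. Place as left child of N.
Insert H: H > C → go right; H < T → go left; H < Q → go left; H < N → go left; H > D → go right. Place as right child of D.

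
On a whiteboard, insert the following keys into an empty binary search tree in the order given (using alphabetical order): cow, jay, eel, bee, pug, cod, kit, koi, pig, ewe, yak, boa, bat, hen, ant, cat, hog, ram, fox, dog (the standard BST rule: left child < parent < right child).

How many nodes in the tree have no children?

7

Resulting structure (node: left, right):
  cow: L=bee, R=jay
  jay: L=eel, R=pug
  eel: L=dog, R=ewe
  bee: L=bat, R=cod
  pug: L=kit, R=yak
  cod: L=boa, R=–
  kit: L=–, R=koi
  koi: L=–, R=pig
  pig: L=–, R=–
  ewe: L=–, R=hen
  yak: L=ram, R=–
  boa: L=–, R=cat
  bat: L=ant, R=–
  hen: L=fox, R=hog
  ant: L=–, R=–
  cat: L=–, R=–
  hog: L=–, R=–
  ram: L=–, R=–
  fox: L=–, R=–
  dog: L=–, R=–

Leaves: ant, cat, dog, fox, hog, pig, ram — 7 in total.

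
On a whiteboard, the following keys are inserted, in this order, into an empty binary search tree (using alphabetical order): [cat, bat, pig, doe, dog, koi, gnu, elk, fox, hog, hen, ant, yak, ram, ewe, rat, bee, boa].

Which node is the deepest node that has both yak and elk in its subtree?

pig

cat: root
bat: left child of cat (depth 1)
pig: right child of cat (depth 1)
doe: left child of pig (depth 2)
dog: right child of doe (depth 3)
koi: right child of dog (depth 4)
gnu: left child of koi (depth 5)
elk: left child of gnu (depth 6)
fox: right child of elk (depth 7)
hog: right child of gnu (depth 6)
hen: left child of hog (depth 7)
ant: left child of bat (depth 2)
yak: right child of pig (depth 2)
ram: left child of yak (depth 3)
ewe: left child of fox (depth 8)
rat: right child of ram (depth 4)
bee: right child of bat (depth 2)
boa: right child of bee (depth 3)

Path to yak: cat → pig → yak
Path to elk: cat → pig → doe → dog → koi → gnu → elk
The paths share a prefix ending at pig, then split left and right.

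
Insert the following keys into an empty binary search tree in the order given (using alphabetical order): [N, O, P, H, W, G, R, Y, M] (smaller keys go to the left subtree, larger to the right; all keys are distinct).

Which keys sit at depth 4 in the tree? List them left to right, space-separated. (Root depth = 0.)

Insert N: tree is empty, so N becomes the root.
Insert O: O > N → go right. Place as right child of N.
Insert P: P > N → go right; P > O → go right. Place as right child of O.
Insert H: H < N → go left. Place as left child of N.
Insert W: W > N → go right; W > O → go right; W > P → go right. Place as right child of P.
Insert G: G < N → go left; G < H → go left. Place as left child of H.
Insert R: R > N → go right; R > O → go right; R > P → go right; R < W → go left. Place as left child of W.
Insert Y: Y > N → go right; Y > O → go right; Y > P → go right; Y > W → go right. Place as right child of W.
Insert M: M < N → go left; M > H → go right. Place as right child of H.

R Y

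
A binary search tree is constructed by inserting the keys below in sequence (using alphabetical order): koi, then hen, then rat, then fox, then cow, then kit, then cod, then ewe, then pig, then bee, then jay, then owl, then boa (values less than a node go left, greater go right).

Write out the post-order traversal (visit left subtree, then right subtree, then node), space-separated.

koi: root
hen: left child of koi (depth 1)
rat: right child of koi (depth 1)
fox: left child of hen (depth 2)
cow: left child of fox (depth 3)
kit: right child of hen (depth 2)
cod: left child of cow (depth 4)
ewe: right child of cow (depth 4)
pig: left child of rat (depth 2)
bee: left child of cod (depth 5)
jay: left child of kit (depth 3)
owl: left child of pig (depth 3)
boa: right child of bee (depth 6)

boa bee cod ewe cow fox jay kit hen owl pig rat koi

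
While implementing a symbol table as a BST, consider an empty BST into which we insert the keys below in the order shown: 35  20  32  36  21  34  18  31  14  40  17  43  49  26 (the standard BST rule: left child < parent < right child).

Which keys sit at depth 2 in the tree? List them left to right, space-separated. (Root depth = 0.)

18 32 40

Insert 35: tree is empty, so 35 becomes the root.
Insert 20: 20 < 35 → go left. Place as left child of 35.
Insert 32: 32 < 35 → go left; 32 > 20 → go right. Place as right child of 20.
Insert 36: 36 > 35 → go right. Place as right child of 35.
Insert 21: 21 < 35 → go left; 21 > 20 → go right; 21 < 32 → go left. Place as left child of 32.
Insert 34: 34 < 35 → go left; 34 > 20 → go right; 34 > 32 → go right. Place as right child of 32.
Insert 18: 18 < 35 → go left; 18 < 20 → go left. Place as left child of 20.
Insert 31: 31 < 35 → go left; 31 > 20 → go right; 31 < 32 → go left; 31 > 21 → go right. Place as right child of 21.
Insert 14: 14 < 35 → go left; 14 < 20 → go left; 14 < 18 → go left. Place as left child of 18.
Insert 40: 40 > 35 → go right; 40 > 36 → go right. Place as right child of 36.
Insert 17: 17 < 35 → go left; 17 < 20 → go left; 17 < 18 → go left; 17 > 14 → go right. Place as right child of 14.
Insert 43: 43 > 35 → go right; 43 > 36 → go right; 43 > 40 → go right. Place as right child of 40.
Insert 49: 49 > 35 → go right; 49 > 36 → go right; 49 > 40 → go right; 49 > 43 → go right. Place as right child of 43.
Insert 26: 26 < 35 → go left; 26 > 20 → go right; 26 < 32 → go left; 26 > 21 → go right; 26 < 31 → go left. Place as left child of 31.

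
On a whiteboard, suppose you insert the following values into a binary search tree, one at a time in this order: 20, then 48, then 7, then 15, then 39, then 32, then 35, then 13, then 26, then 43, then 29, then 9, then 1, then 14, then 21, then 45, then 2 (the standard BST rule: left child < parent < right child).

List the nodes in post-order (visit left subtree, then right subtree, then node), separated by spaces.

20: root
48: right child of 20 (depth 1)
7: left child of 20 (depth 1)
15: right child of 7 (depth 2)
39: left child of 48 (depth 2)
32: left child of 39 (depth 3)
35: right child of 32 (depth 4)
13: left child of 15 (depth 3)
26: left child of 32 (depth 4)
43: right child of 39 (depth 3)
29: right child of 26 (depth 5)
9: left child of 13 (depth 4)
1: left child of 7 (depth 2)
14: right child of 13 (depth 4)
21: left child of 26 (depth 5)
45: right child of 43 (depth 4)
2: right child of 1 (depth 3)

2 1 9 14 13 15 7 21 29 26 35 32 45 43 39 48 20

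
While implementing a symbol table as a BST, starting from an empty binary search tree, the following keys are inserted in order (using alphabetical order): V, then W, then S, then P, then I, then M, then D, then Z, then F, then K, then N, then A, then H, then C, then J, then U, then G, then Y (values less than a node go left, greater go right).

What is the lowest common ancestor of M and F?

V: root
W: right child of V (depth 1)
S: left child of V (depth 1)
P: left child of S (depth 2)
I: left child of P (depth 3)
M: right child of I (depth 4)
D: left child of I (depth 4)
Z: right child of W (depth 2)
F: right child of D (depth 5)
K: left child of M (depth 5)
N: right child of M (depth 5)
A: left child of D (depth 5)
H: right child of F (depth 6)
C: right child of A (depth 6)
J: left child of K (depth 6)
U: right child of S (depth 2)
G: left child of H (depth 7)
Y: left child of Z (depth 3)

Path to M: V → S → P → I → M
Path to F: V → S → P → I → D → F
The paths share a prefix ending at I, then split left and right.

I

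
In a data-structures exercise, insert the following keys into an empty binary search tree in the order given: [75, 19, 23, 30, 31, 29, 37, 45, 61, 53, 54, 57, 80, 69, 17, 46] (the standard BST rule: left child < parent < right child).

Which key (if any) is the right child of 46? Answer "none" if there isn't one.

Insert 75: tree is empty, so 75 becomes the root.
Insert 19: 19 < 75 → go left. Place as left child of 75.
Insert 23: 23 < 75 → go left; 23 > 19 → go right. Place as right child of 19.
Insert 30: 30 < 75 → go left; 30 > 19 → go right; 30 > 23 → go right. Place as right child of 23.
Insert 31: 31 < 75 → go left; 31 > 19 → go right; 31 > 23 → go right; 31 > 30 → go right. Place as right child of 30.
Insert 29: 29 < 75 → go left; 29 > 19 → go right; 29 > 23 → go right; 29 < 30 → go left. Place as left child of 30.
Insert 37: 37 < 75 → go left; 37 > 19 → go right; 37 > 23 → go right; 37 > 30 → go right; 37 > 31 → go right. Place as right child of 31.
Insert 45: 45 < 75 → go left; 45 > 19 → go right; 45 > 23 → go right; 45 > 30 → go right; 45 > 31 → go right; 45 > 37 → go right. Place as right child of 37.
Insert 61: 61 < 75 → go left; 61 > 19 → go right; 61 > 23 → go right; 61 > 30 → go right; 61 > 31 → go right; 61 > 37 → go right; 61 > 45 → go right. Place as right child of 45.
Insert 53: 53 < 75 → go left; 53 > 19 → go right; 53 > 23 → go right; 53 > 30 → go right; 53 > 31 → go right; 53 > 37 → go right; 53 > 45 → go right; 53 < 61 → go left. Place as left child of 61.
Insert 54: 54 < 75 → go left; 54 > 19 → go right; 54 > 23 → go right; 54 > 30 → go right; 54 > 31 → go right; 54 > 37 → go right; 54 > 45 → go right; 54 < 61 → go left; 54 > 53 → go right. Place as right child of 53.
Insert 57: 57 < 75 → go left; 57 > 19 → go right; 57 > 23 → go right; 57 > 30 → go right; 57 > 31 → go right; 57 > 37 → go right; 57 > 45 → go right; 57 < 61 → go left; 57 > 53 → go right; 57 > 54 → go right. Place as right child of 54.
Insert 80: 80 > 75 → go right. Place as right child of 75.
Insert 69: 69 < 75 → go left; 69 > 19 → go right; 69 > 23 → go right; 69 > 30 → go right; 69 > 31 → go right; 69 > 37 → go right; 69 > 45 → go right; 69 > 61 → go right. Place as right child of 61.
Insert 17: 17 < 75 → go left; 17 < 19 → go left. Place as left child of 19.
Insert 46: 46 < 75 → go left; 46 > 19 → go right; 46 > 23 → go right; 46 > 30 → go right; 46 > 31 → go right; 46 > 37 → go right; 46 > 45 → go right; 46 < 61 → go left; 46 < 53 → go left. Place as left child of 53.

none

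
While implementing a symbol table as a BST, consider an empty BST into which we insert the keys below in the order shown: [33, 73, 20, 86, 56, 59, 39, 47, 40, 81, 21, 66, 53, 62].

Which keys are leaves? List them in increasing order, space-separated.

21 40 53 62 81

Resulting structure (node: left, right):
  33: L=20, R=73
  73: L=56, R=86
  20: L=–, R=21
  86: L=81, R=–
  56: L=39, R=59
  59: L=–, R=66
  39: L=–, R=47
  47: L=40, R=53
  40: L=–, R=–
  81: L=–, R=–
  21: L=–, R=–
  66: L=62, R=–
  53: L=–, R=–
  62: L=–, R=–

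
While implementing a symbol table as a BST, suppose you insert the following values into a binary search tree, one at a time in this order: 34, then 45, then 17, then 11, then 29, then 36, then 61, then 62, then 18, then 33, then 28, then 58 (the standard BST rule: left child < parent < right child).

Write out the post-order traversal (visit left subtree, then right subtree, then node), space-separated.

Insert 34: tree is empty, so 34 becomes the root.
Insert 45: 45 > 34 → go right. Place as right child of 34.
Insert 17: 17 < 34 → go left. Place as left child of 34.
Insert 11: 11 < 34 → go left; 11 < 17 → go left. Place as left child of 17.
Insert 29: 29 < 34 → go left; 29 > 17 → go right. Place as right child of 17.
Insert 36: 36 > 34 → go right; 36 < 45 → go left. Place as left child of 45.
Insert 61: 61 > 34 → go right; 61 > 45 → go right. Place as right child of 45.
Insert 62: 62 > 34 → go right; 62 > 45 → go right; 62 > 61 → go right. Place as right child of 61.
Insert 18: 18 < 34 → go left; 18 > 17 → go right; 18 < 29 → go left. Place as left child of 29.
Insert 33: 33 < 34 → go left; 33 > 17 → go right; 33 > 29 → go right. Place as right child of 29.
Insert 28: 28 < 34 → go left; 28 > 17 → go right; 28 < 29 → go left; 28 > 18 → go right. Place as right child of 18.
Insert 58: 58 > 34 → go right; 58 > 45 → go right; 58 < 61 → go left. Place as left child of 61.

11 28 18 33 29 17 36 58 62 61 45 34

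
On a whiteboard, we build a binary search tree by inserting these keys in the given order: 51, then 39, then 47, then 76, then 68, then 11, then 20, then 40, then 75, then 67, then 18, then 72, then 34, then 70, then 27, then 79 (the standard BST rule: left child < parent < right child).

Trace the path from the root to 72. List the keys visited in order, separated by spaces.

51 76 68 75 72

Insert 51: tree is empty, so 51 becomes the root.
Insert 39: 39 < 51 → go left. Place as left child of 51.
Insert 47: 47 < 51 → go left; 47 > 39 → go right. Place as right child of 39.
Insert 76: 76 > 51 → go right. Place as right child of 51.
Insert 68: 68 > 51 → go right; 68 < 76 → go left. Place as left child of 76.
Insert 11: 11 < 51 → go left; 11 < 39 → go left. Place as left child of 39.
Insert 20: 20 < 51 → go left; 20 < 39 → go left; 20 > 11 → go right. Place as right child of 11.
Insert 40: 40 < 51 → go left; 40 > 39 → go right; 40 < 47 → go left. Place as left child of 47.
Insert 75: 75 > 51 → go right; 75 < 76 → go left; 75 > 68 → go right. Place as right child of 68.
Insert 67: 67 > 51 → go right; 67 < 76 → go left; 67 < 68 → go left. Place as left child of 68.
Insert 18: 18 < 51 → go left; 18 < 39 → go left; 18 > 11 → go right; 18 < 20 → go left. Place as left child of 20.
Insert 72: 72 > 51 → go right; 72 < 76 → go left; 72 > 68 → go right; 72 < 75 → go left. Place as left child of 75.
Insert 34: 34 < 51 → go left; 34 < 39 → go left; 34 > 11 → go right; 34 > 20 → go right. Place as right child of 20.
Insert 70: 70 > 51 → go right; 70 < 76 → go left; 70 > 68 → go right; 70 < 75 → go left; 70 < 72 → go left. Place as left child of 72.
Insert 27: 27 < 51 → go left; 27 < 39 → go left; 27 > 11 → go right; 27 > 20 → go right; 27 < 34 → go left. Place as left child of 34.
Insert 79: 79 > 51 → go right; 79 > 76 → go right. Place as right child of 76.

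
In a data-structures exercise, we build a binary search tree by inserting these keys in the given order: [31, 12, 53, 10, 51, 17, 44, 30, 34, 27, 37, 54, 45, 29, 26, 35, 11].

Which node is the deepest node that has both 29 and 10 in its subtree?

Insert 31: tree is empty, so 31 becomes the root.
Insert 12: 12 < 31 → go left. Place as left child of 31.
Insert 53: 53 > 31 → go right. Place as right child of 31.
Insert 10: 10 < 31 → go left; 10 < 12 → go left. Place as left child of 12.
Insert 51: 51 > 31 → go right; 51 < 53 → go left. Place as left child of 53.
Insert 17: 17 < 31 → go left; 17 > 12 → go right. Place as right child of 12.
Insert 44: 44 > 31 → go right; 44 < 53 → go left; 44 < 51 → go left. Place as left child of 51.
Insert 30: 30 < 31 → go left; 30 > 12 → go right; 30 > 17 → go right. Place as right child of 17.
Insert 34: 34 > 31 → go right; 34 < 53 → go left; 34 < 51 → go left; 34 < 44 → go left. Place as left child of 44.
Insert 27: 27 < 31 → go left; 27 > 12 → go right; 27 > 17 → go right; 27 < 30 → go left. Place as left child of 30.
Insert 37: 37 > 31 → go right; 37 < 53 → go left; 37 < 51 → go left; 37 < 44 → go left; 37 > 34 → go right. Place as right child of 34.
Insert 54: 54 > 31 → go right; 54 > 53 → go right. Place as right child of 53.
Insert 45: 45 > 31 → go right; 45 < 53 → go left; 45 < 51 → go left; 45 > 44 → go right. Place as right child of 44.
Insert 29: 29 < 31 → go left; 29 > 12 → go right; 29 > 17 → go right; 29 < 30 → go left; 29 > 27 → go right. Place as right child of 27.
Insert 26: 26 < 31 → go left; 26 > 12 → go right; 26 > 17 → go right; 26 < 30 → go left; 26 < 27 → go left. Place as left child of 27.
Insert 35: 35 > 31 → go right; 35 < 53 → go left; 35 < 51 → go left; 35 < 44 → go left; 35 > 34 → go right; 35 < 37 → go left. Place as left child of 37.
Insert 11: 11 < 31 → go left; 11 < 12 → go left; 11 > 10 → go right. Place as right child of 10.

Path to 29: 31 → 12 → 17 → 30 → 27 → 29
Path to 10: 31 → 12 → 10
The paths share a prefix ending at 12, then split left and right.

12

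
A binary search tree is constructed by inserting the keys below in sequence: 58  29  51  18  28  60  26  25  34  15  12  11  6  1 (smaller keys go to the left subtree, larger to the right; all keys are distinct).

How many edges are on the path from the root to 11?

Insert 58: tree is empty, so 58 becomes the root.
Insert 29: 29 < 58 → go left. Place as left child of 58.
Insert 51: 51 < 58 → go left; 51 > 29 → go right. Place as right child of 29.
Insert 18: 18 < 58 → go left; 18 < 29 → go left. Place as left child of 29.
Insert 28: 28 < 58 → go left; 28 < 29 → go left; 28 > 18 → go right. Place as right child of 18.
Insert 60: 60 > 58 → go right. Place as right child of 58.
Insert 26: 26 < 58 → go left; 26 < 29 → go left; 26 > 18 → go right; 26 < 28 → go left. Place as left child of 28.
Insert 25: 25 < 58 → go left; 25 < 29 → go left; 25 > 18 → go right; 25 < 28 → go left; 25 < 26 → go left. Place as left child of 26.
Insert 34: 34 < 58 → go left; 34 > 29 → go right; 34 < 51 → go left. Place as left child of 51.
Insert 15: 15 < 58 → go left; 15 < 29 → go left; 15 < 18 → go left. Place as left child of 18.
Insert 12: 12 < 58 → go left; 12 < 29 → go left; 12 < 18 → go left; 12 < 15 → go left. Place as left child of 15.
Insert 11: 11 < 58 → go left; 11 < 29 → go left; 11 < 18 → go left; 11 < 15 → go left; 11 < 12 → go left. Place as left child of 12.
Insert 6: 6 < 58 → go left; 6 < 29 → go left; 6 < 18 → go left; 6 < 15 → go left; 6 < 12 → go left; 6 < 11 → go left. Place as left child of 11.
Insert 1: 1 < 58 → go left; 1 < 29 → go left; 1 < 18 → go left; 1 < 15 → go left; 1 < 12 → go left; 1 < 11 → go left; 1 < 6 → go left. Place as left child of 6.

Path to 11: 58 → 29 → 18 → 15 → 12 → 11, which is 5 edges.

5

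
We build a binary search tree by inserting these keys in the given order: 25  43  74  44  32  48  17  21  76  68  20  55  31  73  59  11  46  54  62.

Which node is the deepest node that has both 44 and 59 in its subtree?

44

Insert 25: tree is empty, so 25 becomes the root.
Insert 43: 43 > 25 → go right. Place as right child of 25.
Insert 74: 74 > 25 → go right; 74 > 43 → go right. Place as right child of 43.
Insert 44: 44 > 25 → go right; 44 > 43 → go right; 44 < 74 → go left. Place as left child of 74.
Insert 32: 32 > 25 → go right; 32 < 43 → go left. Place as left child of 43.
Insert 48: 48 > 25 → go right; 48 > 43 → go right; 48 < 74 → go left; 48 > 44 → go right. Place as right child of 44.
Insert 17: 17 < 25 → go left. Place as left child of 25.
Insert 21: 21 < 25 → go left; 21 > 17 → go right. Place as right child of 17.
Insert 76: 76 > 25 → go right; 76 > 43 → go right; 76 > 74 → go right. Place as right child of 74.
Insert 68: 68 > 25 → go right; 68 > 43 → go right; 68 < 74 → go left; 68 > 44 → go right; 68 > 48 → go right. Place as right child of 48.
Insert 20: 20 < 25 → go left; 20 > 17 → go right; 20 < 21 → go left. Place as left child of 21.
Insert 55: 55 > 25 → go right; 55 > 43 → go right; 55 < 74 → go left; 55 > 44 → go right; 55 > 48 → go right; 55 < 68 → go left. Place as left child of 68.
Insert 31: 31 > 25 → go right; 31 < 43 → go left; 31 < 32 → go left. Place as left child of 32.
Insert 73: 73 > 25 → go right; 73 > 43 → go right; 73 < 74 → go left; 73 > 44 → go right; 73 > 48 → go right; 73 > 68 → go right. Place as right child of 68.
Insert 59: 59 > 25 → go right; 59 > 43 → go right; 59 < 74 → go left; 59 > 44 → go right; 59 > 48 → go right; 59 < 68 → go left; 59 > 55 → go right. Place as right child of 55.
Insert 11: 11 < 25 → go left; 11 < 17 → go left. Place as left child of 17.
Insert 46: 46 > 25 → go right; 46 > 43 → go right; 46 < 74 → go left; 46 > 44 → go right; 46 < 48 → go left. Place as left child of 48.
Insert 54: 54 > 25 → go right; 54 > 43 → go right; 54 < 74 → go left; 54 > 44 → go right; 54 > 48 → go right; 54 < 68 → go left; 54 < 55 → go left. Place as left child of 55.
Insert 62: 62 > 25 → go right; 62 > 43 → go right; 62 < 74 → go left; 62 > 44 → go right; 62 > 48 → go right; 62 < 68 → go left; 62 > 55 → go right; 62 > 59 → go right. Place as right child of 59.

Path to 44: 25 → 43 → 74 → 44
Path to 59: 25 → 43 → 74 → 44 → 48 → 68 → 55 → 59
44 lies on both paths and is an ancestor of the other node.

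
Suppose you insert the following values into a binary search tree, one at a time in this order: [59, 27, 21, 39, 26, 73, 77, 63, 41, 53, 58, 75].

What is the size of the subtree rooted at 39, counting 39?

4

Insert 59: tree is empty, so 59 becomes the root.
Insert 27: 27 < 59 → go left. Place as left child of 59.
Insert 21: 21 < 59 → go left; 21 < 27 → go left. Place as left child of 27.
Insert 39: 39 < 59 → go left; 39 > 27 → go right. Place as right child of 27.
Insert 26: 26 < 59 → go left; 26 < 27 → go left; 26 > 21 → go right. Place as right child of 21.
Insert 73: 73 > 59 → go right. Place as right child of 59.
Insert 77: 77 > 59 → go right; 77 > 73 → go right. Place as right child of 73.
Insert 63: 63 > 59 → go right; 63 < 73 → go left. Place as left child of 73.
Insert 41: 41 < 59 → go left; 41 > 27 → go right; 41 > 39 → go right. Place as right child of 39.
Insert 53: 53 < 59 → go left; 53 > 27 → go right; 53 > 39 → go right; 53 > 41 → go right. Place as right child of 41.
Insert 58: 58 < 59 → go left; 58 > 27 → go right; 58 > 39 → go right; 58 > 41 → go right; 58 > 53 → go right. Place as right child of 53.
Insert 75: 75 > 59 → go right; 75 > 73 → go right; 75 < 77 → go left. Place as left child of 77.

Subtree rooted at 39 contains: 39, 41, 53, 58 — 4 nodes.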